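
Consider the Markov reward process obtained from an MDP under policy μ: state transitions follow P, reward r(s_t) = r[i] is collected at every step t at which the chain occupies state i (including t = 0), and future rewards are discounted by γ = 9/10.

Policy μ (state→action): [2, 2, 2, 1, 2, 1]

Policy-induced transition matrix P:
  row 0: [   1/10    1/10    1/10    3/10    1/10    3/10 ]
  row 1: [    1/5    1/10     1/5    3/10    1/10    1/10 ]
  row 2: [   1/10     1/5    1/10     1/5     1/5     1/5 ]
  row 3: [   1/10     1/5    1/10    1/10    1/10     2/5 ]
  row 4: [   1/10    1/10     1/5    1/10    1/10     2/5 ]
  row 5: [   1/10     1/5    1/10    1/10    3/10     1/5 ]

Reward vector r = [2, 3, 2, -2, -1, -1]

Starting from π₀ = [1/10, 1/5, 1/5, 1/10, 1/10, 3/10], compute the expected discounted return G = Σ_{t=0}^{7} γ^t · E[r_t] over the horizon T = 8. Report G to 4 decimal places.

G = 1.5484

t=0: π = [0.1000, 0.2000, 0.2000, 0.1000, 0.1000, 0.3000], E[r] = 0.6000, γ^t·E[r] = 0.600000, running G = 0.600000
t=1: π = [0.1200, 0.1600, 0.1300, 0.1800, 0.1800, 0.2300], E[r] = 0.2100, γ^t·E[r] = 0.189000, running G = 0.789000
t=2: π = [0.1160, 0.1540, 0.1340, 0.1690, 0.1590, 0.2680], E[r] = 0.1970, γ^t·E[r] = 0.159570, running G = 0.948570
t=3: π = [0.1154, 0.1571, 0.1313, 0.1674, 0.1670, 0.2618], E[r] = 0.2011, γ^t·E[r] = 0.146602, running G = 1.095172
t=4: π = [0.1157, 0.1561, 0.1324, 0.1676, 0.1655, 0.2627], E[r] = 0.2009, γ^t·E[r] = 0.131830, running G = 1.227002
t=5: π = [0.1156, 0.1563, 0.1322, 0.1676, 0.1658, 0.2626], E[r] = 0.2008, γ^t·E[r] = 0.118561, running G = 1.345563
t=6: π = [0.1156, 0.1562, 0.1322, 0.1676, 0.1657, 0.2626], E[r] = 0.2008, γ^t·E[r] = 0.106736, running G = 1.452299
t=7: π = [0.1156, 0.1562, 0.1322, 0.1676, 0.1657, 0.2626], E[r] = 0.2008, γ^t·E[r] = 0.096056, running G = 1.548356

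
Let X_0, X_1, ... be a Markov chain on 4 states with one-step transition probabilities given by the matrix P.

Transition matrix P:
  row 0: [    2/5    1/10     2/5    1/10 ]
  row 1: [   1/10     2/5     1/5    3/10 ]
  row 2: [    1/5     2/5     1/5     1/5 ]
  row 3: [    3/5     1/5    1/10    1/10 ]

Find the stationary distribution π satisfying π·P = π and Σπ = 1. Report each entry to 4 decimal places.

Balance equations π_j = Σ_i π_i·P[i][j]:
  π_0 = 2/5·π_0 + 1/10·π_1 + 1/5·π_2 + 3/5·π_3
  π_1 = 1/10·π_0 + 2/5·π_1 + 2/5·π_2 + 1/5·π_3
  π_2 = 2/5·π_0 + 1/5·π_1 + 1/5·π_2 + 1/10·π_3
  normalize: π_0 + π_1 + π_2 + π_3 = 1
Solving the linear system gives exactly π = [40/131, 250/917, 223/917, 164/917].

π = [0.3053, 0.2726, 0.2432, 0.1788]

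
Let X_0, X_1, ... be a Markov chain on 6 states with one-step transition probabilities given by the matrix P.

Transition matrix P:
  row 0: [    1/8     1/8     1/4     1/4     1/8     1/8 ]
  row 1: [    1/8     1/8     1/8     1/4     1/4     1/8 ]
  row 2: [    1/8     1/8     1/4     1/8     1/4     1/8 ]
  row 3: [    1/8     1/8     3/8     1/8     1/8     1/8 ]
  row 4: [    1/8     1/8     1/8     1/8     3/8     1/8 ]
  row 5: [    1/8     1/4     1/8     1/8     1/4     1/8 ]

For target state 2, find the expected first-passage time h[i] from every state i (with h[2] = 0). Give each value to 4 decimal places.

First-step conditioning: h[2] = 0; for i ≠ 2, h[i] = 1 + Σ_k P[i][k]·h[k].
  h[0] = 1 + 1/8·h[0] + 1/8·h[1] + 1/4·h[3] + 1/8·h[4] + 1/8·h[5]
  h[1] = 1 + 1/8·h[0] + 1/8·h[1] + 1/4·h[3] + 1/4·h[4] + 1/8·h[5]
  h[3] = 1 + 1/8·h[0] + 1/8·h[1] + 1/8·h[3] + 1/8·h[4] + 1/8·h[5]
  h[4] = 1 + 1/8·h[0] + 1/8·h[1] + 1/8·h[3] + 3/8·h[4] + 1/8·h[5]
  h[5] = 1 + 1/8·h[0] + 1/4·h[1] + 1/8·h[3] + 1/4·h[4] + 1/8·h[5]
Solving the 5×5 linear system over states ≠ 2 gives exactly h = [192/41, 1984/369, 0, 512/123, 2048/369, 680/123] (h[2] = 0 is the target).

h = [4.6829, 5.3767, 0.0000, 4.1626, 5.5501, 5.5285]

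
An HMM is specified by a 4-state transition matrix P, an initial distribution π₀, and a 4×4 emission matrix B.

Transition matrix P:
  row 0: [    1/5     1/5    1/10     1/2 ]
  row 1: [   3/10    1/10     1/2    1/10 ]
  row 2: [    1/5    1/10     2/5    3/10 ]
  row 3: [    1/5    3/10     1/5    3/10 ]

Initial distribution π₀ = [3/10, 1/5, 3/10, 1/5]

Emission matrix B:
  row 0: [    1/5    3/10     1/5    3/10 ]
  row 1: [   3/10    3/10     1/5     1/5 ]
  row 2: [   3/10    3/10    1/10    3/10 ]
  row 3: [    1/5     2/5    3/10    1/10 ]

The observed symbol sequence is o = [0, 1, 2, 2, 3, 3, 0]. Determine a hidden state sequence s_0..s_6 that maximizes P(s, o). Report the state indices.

path = [0, 3, 3, 1, 2, 2, 2]

t=0: δ = [6.000e-02, 6.000e-02, 9.000e-02, 4.000e-02]  (obs o_0=0)
t=1: δ = [5.400e-03, 3.600e-03, 1.080e-02, 1.200e-02]  ψ = [1, 0, 2, 0]  (obs o_1=1)
t=2: δ = [4.800e-04, 7.200e-04, 4.320e-04, 1.080e-03]  ψ = [3, 3, 2, 3]  (obs o_2=2)
t=3: δ = [4.320e-05, 6.480e-05, 3.600e-05, 9.720e-05]  ψ = [1, 3, 1, 3]  (obs o_3=2)
t=4: δ = [5.832e-06, 5.832e-06, 9.720e-06, 2.916e-06]  ψ = [1, 3, 1, 3]  (obs o_4=3)
t=5: δ = [5.832e-07, 2.333e-07, 1.166e-06, 2.916e-07]  ψ = [2, 0, 2, 0]  (obs o_5=3)
t=6: δ = [4.666e-08, 3.499e-08, 1.400e-07, 6.998e-08]  ψ = [2, 0, 2, 2]  (obs o_6=0)
backtrack: best end state = 2; path = [0, 3, 3, 1, 2, 2, 2]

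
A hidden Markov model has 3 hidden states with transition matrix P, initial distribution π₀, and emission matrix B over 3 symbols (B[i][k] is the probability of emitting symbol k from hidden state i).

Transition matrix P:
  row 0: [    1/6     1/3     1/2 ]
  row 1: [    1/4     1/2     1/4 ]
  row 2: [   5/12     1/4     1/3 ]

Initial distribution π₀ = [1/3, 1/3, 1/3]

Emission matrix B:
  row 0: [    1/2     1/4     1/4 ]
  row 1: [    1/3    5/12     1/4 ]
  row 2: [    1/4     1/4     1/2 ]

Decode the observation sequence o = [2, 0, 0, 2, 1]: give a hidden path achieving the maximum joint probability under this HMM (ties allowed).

path = [2, 0, 1, 1, 1]

t=0: δ = [8.333e-02, 8.333e-02, 1.667e-01]  (obs o_0=2)
t=1: δ = [3.472e-02, 1.389e-02, 1.389e-02]  ψ = [2, 1, 2]  (obs o_1=0)
t=2: δ = [2.894e-03, 3.858e-03, 4.340e-03]  ψ = [0, 0, 0]  (obs o_2=0)
t=3: δ = [4.521e-04, 4.823e-04, 7.234e-04]  ψ = [2, 1, 0]  (obs o_3=2)
t=4: δ = [7.535e-05, 1.005e-04, 6.028e-05]  ψ = [2, 1, 2]  (obs o_4=1)
backtrack: best end state = 1; path = [2, 0, 1, 1, 1]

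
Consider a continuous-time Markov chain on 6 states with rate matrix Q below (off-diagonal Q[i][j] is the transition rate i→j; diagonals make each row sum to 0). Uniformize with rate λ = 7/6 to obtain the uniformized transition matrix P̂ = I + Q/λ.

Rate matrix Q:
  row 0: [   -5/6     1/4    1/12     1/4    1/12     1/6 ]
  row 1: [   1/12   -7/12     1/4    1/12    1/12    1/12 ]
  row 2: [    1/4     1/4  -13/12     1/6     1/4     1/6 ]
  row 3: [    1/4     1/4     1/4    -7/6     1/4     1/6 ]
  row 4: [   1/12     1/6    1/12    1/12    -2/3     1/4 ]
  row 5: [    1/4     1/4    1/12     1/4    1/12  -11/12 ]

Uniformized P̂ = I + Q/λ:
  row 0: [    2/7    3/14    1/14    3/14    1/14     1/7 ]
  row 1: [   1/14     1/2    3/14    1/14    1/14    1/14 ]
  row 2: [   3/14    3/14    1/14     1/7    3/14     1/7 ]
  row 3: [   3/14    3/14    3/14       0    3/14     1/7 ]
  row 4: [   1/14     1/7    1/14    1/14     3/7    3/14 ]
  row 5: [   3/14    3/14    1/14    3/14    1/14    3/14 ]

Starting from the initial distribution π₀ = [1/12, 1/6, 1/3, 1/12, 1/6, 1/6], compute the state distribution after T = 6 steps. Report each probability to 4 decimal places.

t=0: π = [0.0833, 0.1667, 0.3333, 0.0833, 0.1667, 0.1667]
t=1: π = [0.1726, 0.2500, 0.1071, 0.1250, 0.1905, 0.1548]
t=2: π = [0.1637, 0.2721, 0.1250, 0.1169, 0.1726, 0.1497]
t=3: π = [0.1624, 0.2797, 0.1270, 0.1168, 0.1676, 0.1464]
t=4: π = [0.1620, 0.2822, 0.1281, 0.1163, 0.1661, 0.1453]
t=5: π = [0.1618, 0.2831, 0.1284, 0.1162, 0.1657, 0.1449]
t=6: π = [0.1617, 0.2833, 0.1285, 0.1161, 0.1655, 0.1448]

π = [0.1617, 0.2833, 0.1285, 0.1161, 0.1655, 0.1448]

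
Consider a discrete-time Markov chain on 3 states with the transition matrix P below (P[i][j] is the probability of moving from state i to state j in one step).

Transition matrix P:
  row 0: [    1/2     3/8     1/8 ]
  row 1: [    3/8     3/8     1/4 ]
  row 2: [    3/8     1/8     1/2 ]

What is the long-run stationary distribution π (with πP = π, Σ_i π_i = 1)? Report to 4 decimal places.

Balance equations π_j = Σ_i π_i·P[i][j]:
  π_0 = 1/2·π_0 + 3/8·π_1 + 3/8·π_2
  π_1 = 3/8·π_0 + 3/8·π_1 + 1/8·π_2
  normalize: π_0 + π_1 + π_2 = 1
Solving the linear system gives exactly π = [3/7, 13/42, 11/42].

π = [0.4286, 0.3095, 0.2619]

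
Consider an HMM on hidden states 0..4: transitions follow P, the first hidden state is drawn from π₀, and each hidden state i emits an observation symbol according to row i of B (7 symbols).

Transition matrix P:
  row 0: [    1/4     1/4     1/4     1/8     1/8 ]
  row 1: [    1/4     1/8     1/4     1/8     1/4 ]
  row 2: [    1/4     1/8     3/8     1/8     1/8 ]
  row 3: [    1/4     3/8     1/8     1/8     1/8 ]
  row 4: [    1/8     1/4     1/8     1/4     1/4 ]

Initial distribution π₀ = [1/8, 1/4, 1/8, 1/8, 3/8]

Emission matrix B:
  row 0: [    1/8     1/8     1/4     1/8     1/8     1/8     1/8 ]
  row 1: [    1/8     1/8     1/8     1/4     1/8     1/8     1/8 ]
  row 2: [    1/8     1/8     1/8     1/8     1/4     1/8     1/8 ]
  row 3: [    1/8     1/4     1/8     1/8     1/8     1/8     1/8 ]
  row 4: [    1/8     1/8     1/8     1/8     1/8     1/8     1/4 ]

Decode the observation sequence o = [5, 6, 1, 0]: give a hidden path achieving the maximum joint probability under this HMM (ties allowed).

t=0: δ = [1.562e-02, 3.125e-02, 1.562e-02, 1.562e-02, 4.688e-02]  (obs o_0=5)
t=1: δ = [9.766e-04, 1.465e-03, 9.766e-04, 1.465e-03, 2.930e-03]  ψ = [1, 4, 1, 4, 4]  (obs o_1=6)
t=2: δ = [4.578e-05, 9.155e-05, 4.578e-05, 1.831e-04, 9.155e-05]  ψ = [1, 4, 1, 4, 4]  (obs o_2=1)
t=3: δ = [5.722e-06, 8.583e-06, 2.861e-06, 2.861e-06, 2.861e-06]  ψ = [3, 3, 1, 3, 1]  (obs o_3=0)
backtrack: best end state = 1; path = [4, 4, 3, 1]

path = [4, 4, 3, 1]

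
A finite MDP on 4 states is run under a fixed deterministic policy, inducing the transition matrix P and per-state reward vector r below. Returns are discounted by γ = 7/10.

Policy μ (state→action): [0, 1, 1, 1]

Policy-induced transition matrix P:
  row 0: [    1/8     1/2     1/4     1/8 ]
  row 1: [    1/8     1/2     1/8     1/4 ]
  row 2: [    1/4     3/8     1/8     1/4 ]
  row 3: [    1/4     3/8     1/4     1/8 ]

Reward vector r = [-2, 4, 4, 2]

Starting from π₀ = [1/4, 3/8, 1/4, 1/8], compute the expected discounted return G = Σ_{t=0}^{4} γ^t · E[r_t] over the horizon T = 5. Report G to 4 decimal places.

t=0: π = [0.2500, 0.3750, 0.2500, 0.1250], E[r] = 2.2500, γ^t·E[r] = 2.250000, running G = 2.250000
t=1: π = [0.1719, 0.4531, 0.1719, 0.2031], E[r] = 2.5625, γ^t·E[r] = 1.793750, running G = 4.043750
t=2: π = [0.1719, 0.4531, 0.1719, 0.2031], E[r] = 2.5625, γ^t·E[r] = 1.255625, running G = 5.299375
t=3: π = [0.1719, 0.4531, 0.1719, 0.2031], E[r] = 2.5625, γ^t·E[r] = 0.878938, running G = 6.178313
t=4: π = [0.1719, 0.4531, 0.1719, 0.2031], E[r] = 2.5625, γ^t·E[r] = 0.615256, running G = 6.793569

G = 6.7936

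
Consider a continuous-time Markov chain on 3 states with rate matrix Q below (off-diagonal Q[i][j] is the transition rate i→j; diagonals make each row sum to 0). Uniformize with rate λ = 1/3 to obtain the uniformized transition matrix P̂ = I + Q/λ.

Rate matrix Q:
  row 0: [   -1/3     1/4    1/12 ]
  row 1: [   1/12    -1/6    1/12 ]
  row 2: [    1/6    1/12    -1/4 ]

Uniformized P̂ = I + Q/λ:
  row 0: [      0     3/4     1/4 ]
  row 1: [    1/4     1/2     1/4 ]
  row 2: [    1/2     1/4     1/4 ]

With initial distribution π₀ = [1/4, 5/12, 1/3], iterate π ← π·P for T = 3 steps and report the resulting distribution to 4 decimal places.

π = [0.2513, 0.4987, 0.2500]

t=0: π = [0.2500, 0.4167, 0.3333]
t=1: π = [0.2708, 0.4792, 0.2500]
t=2: π = [0.2448, 0.5052, 0.2500]
t=3: π = [0.2513, 0.4987, 0.2500]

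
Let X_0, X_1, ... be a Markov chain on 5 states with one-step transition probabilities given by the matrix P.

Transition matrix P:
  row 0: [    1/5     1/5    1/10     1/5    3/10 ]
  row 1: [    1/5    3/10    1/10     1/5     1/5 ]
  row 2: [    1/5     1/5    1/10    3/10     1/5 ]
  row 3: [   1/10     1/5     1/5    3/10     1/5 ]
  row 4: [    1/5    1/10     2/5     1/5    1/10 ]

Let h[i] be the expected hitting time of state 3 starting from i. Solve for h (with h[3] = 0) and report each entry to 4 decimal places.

First-step conditioning: h[3] = 0; for i ≠ 3, h[i] = 1 + Σ_k P[i][k]·h[k].
  h[0] = 1 + 1/5·h[0] + 1/5·h[1] + 1/10·h[2] + 3/10·h[4]
  h[1] = 1 + 1/5·h[0] + 3/10·h[1] + 1/10·h[2] + 1/5·h[4]
  h[2] = 1 + 1/5·h[0] + 1/5·h[1] + 1/10·h[2] + 1/5·h[4]
  h[4] = 1 + 1/5·h[0] + 1/10·h[1] + 2/5·h[2] + 1/10·h[4]
Solving the 4×4 linear system over states ≠ 3 gives exactly h = [5485/1188, 125/27, 25/6, 0, 2675/594] (h[3] = 0 is the target).

h = [4.6170, 4.6296, 4.1667, 0.0000, 4.5034]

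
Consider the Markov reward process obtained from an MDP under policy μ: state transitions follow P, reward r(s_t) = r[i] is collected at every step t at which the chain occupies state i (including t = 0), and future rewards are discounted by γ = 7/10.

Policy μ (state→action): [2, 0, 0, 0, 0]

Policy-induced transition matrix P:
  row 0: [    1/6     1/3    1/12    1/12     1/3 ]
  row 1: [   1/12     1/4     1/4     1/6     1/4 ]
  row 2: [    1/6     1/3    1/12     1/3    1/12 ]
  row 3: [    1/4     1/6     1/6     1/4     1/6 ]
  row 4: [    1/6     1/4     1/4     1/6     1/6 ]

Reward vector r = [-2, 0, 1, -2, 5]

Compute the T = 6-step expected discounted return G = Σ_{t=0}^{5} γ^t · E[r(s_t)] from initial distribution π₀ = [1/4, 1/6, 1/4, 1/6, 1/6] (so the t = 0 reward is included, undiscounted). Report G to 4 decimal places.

t=0: π = [0.2500, 0.1667, 0.2500, 0.1667, 0.1667], E[r] = 0.2500, γ^t·E[r] = 0.250000, running G = 0.250000
t=1: π = [0.1667, 0.2778, 0.1528, 0.2014, 0.2014], E[r] = 0.4236, γ^t·E[r] = 0.296528, running G = 0.546528
t=2: π = [0.1603, 0.2598, 0.1800, 0.1950, 0.2049], E[r] = 0.4936, γ^t·E[r] = 0.241881, running G = 0.788409
t=3: π = [0.1613, 0.2621, 0.1770, 0.1996, 0.2000], E[r] = 0.4556, γ^t·E[r] = 0.156265, running G = 0.944674
t=4: π = [0.1615, 0.2616, 0.1770, 0.1994, 0.2006], E[r] = 0.4585, γ^t·E[r] = 0.110090, running G = 1.054764
t=5: π = [0.1615, 0.2616, 0.1770, 0.1993, 0.2006], E[r] = 0.4585, γ^t·E[r] = 0.077057, running G = 1.131822

G = 1.1318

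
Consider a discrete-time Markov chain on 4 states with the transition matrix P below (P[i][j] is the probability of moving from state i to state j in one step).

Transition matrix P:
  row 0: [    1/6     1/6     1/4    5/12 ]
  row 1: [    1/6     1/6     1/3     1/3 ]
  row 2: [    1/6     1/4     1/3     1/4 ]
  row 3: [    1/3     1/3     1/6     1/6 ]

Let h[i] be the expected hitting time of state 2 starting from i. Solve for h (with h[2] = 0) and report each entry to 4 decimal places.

First-step conditioning: h[2] = 0; for i ≠ 2, h[i] = 1 + Σ_k P[i][k]·h[k].
  h[0] = 1 + 1/6·h[0] + 1/6·h[1] + 5/12·h[3]
  h[1] = 1 + 1/6·h[0] + 1/6·h[1] + 1/3·h[3]
  h[3] = 1 + 1/3·h[0] + 1/3·h[1] + 1/6·h[3]
Solving the 3×3 linear system over states ≠ 2 gives exactly h = [91/22, 83/22, 0, 48/11] (h[2] = 0 is the target).

h = [4.1364, 3.7727, 0.0000, 4.3636]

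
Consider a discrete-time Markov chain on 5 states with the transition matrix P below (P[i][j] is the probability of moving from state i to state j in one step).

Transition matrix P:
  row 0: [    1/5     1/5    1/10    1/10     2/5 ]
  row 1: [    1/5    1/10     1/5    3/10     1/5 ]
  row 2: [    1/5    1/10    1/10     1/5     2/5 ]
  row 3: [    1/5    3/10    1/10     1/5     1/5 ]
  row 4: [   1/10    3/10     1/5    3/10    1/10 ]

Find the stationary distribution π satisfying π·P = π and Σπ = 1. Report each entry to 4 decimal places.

Balance equations π_j = Σ_i π_i·P[i][j]:
  π_0 = 1/5·π_0 + 1/5·π_1 + 1/5·π_2 + 1/5·π_3 + 1/10·π_4
  π_1 = 1/5·π_0 + 1/10·π_1 + 1/10·π_2 + 3/10·π_3 + 3/10·π_4
  π_2 = 1/10·π_0 + 1/5·π_1 + 1/10·π_2 + 1/10·π_3 + 1/5·π_4
  π_3 = 1/10·π_0 + 3/10·π_1 + 1/5·π_2 + 1/5·π_3 + 3/10·π_4
  normalize: π_0 + π_1 + π_2 + π_3 + π_4 = 1
Solving the linear system gives exactly π = [1181/6711, 1417/6711, 974/6711, 509/2237, 1612/6711].

π = [0.1760, 0.2111, 0.1451, 0.2275, 0.2402]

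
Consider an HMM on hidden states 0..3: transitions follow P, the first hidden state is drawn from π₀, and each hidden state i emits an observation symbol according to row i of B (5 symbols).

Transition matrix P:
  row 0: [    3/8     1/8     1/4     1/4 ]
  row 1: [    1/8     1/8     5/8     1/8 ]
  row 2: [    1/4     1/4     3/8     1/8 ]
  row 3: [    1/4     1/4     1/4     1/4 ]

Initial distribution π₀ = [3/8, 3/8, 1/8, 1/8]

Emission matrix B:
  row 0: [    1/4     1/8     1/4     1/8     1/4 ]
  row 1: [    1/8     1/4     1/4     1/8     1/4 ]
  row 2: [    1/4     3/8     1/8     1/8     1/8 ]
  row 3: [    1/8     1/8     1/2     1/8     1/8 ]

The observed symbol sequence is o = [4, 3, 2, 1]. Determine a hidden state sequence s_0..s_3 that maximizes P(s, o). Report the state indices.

t=0: δ = [9.375e-02, 9.375e-02, 1.562e-02, 1.562e-02]  (obs o_0=4)
t=1: δ = [4.395e-03, 1.465e-03, 7.324e-03, 2.930e-03]  ψ = [0, 0, 1, 0]  (obs o_1=3)
t=2: δ = [4.578e-04, 4.578e-04, 3.433e-04, 5.493e-04]  ψ = [2, 2, 2, 0]  (obs o_2=2)
t=3: δ = [2.146e-05, 3.433e-05, 1.073e-04, 1.717e-05]  ψ = [0, 3, 1, 3]  (obs o_3=1)
backtrack: best end state = 2; path = [1, 2, 1, 2]

path = [1, 2, 1, 2]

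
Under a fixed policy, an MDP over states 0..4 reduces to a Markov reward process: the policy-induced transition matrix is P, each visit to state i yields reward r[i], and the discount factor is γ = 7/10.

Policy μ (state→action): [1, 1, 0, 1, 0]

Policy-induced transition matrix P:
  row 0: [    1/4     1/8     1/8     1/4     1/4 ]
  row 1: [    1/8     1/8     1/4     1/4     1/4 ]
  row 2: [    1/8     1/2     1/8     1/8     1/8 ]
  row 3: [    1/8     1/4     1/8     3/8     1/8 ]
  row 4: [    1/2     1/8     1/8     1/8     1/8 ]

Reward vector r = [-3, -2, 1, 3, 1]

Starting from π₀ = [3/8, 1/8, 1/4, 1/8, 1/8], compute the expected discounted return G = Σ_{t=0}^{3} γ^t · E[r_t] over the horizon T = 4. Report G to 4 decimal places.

G = -0.7555

t=0: π = [0.3750, 0.1250, 0.2500, 0.1250, 0.1250], E[r] = -0.6250, γ^t·E[r] = -0.625000, running G = -0.625000
t=1: π = [0.2188, 0.2344, 0.1406, 0.2188, 0.1875], E[r] = -0.1406, γ^t·E[r] = -0.098438, running G = -0.723438
t=2: π = [0.2227, 0.2051, 0.1543, 0.2363, 0.1816], E[r] = -0.0332, γ^t·E[r] = -0.016270, running G = -0.739707
t=3: π = [0.2209, 0.2124, 0.1506, 0.2375, 0.1785], E[r] = -0.0459, γ^t·E[r] = -0.015743, running G = -0.755450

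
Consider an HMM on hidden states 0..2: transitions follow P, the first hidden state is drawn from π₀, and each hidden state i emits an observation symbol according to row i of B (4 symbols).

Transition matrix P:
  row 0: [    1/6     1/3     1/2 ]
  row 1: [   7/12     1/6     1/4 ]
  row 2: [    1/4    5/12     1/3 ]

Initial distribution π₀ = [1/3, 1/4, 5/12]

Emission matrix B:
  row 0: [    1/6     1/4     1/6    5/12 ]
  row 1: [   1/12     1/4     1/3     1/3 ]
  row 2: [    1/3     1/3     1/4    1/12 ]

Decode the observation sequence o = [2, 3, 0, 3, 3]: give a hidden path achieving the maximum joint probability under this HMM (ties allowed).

path = [1, 0, 2, 1, 0]

t=0: δ = [5.556e-02, 8.333e-02, 1.042e-01]  (obs o_0=2)
t=1: δ = [2.025e-02, 1.447e-02, 2.894e-03]  ψ = [1, 2, 2]  (obs o_1=3)
t=2: δ = [1.407e-03, 5.626e-04, 3.376e-03]  ψ = [1, 0, 0]  (obs o_2=0)
t=3: δ = [3.516e-04, 4.689e-04, 9.377e-05]  ψ = [2, 2, 2]  (obs o_3=3)
t=4: δ = [1.140e-04, 3.907e-05, 1.465e-05]  ψ = [1, 0, 0]  (obs o_4=3)
backtrack: best end state = 0; path = [1, 0, 2, 1, 0]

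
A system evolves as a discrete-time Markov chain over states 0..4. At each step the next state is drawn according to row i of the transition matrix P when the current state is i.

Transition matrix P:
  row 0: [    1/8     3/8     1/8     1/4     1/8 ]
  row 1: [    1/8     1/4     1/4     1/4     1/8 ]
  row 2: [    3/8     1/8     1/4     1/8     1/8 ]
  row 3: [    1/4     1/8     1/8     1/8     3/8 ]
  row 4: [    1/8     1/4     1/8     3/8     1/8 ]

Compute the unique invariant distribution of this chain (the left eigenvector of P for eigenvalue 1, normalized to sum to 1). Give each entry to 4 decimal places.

Balance equations π_j = Σ_i π_i·P[i][j]:
  π_0 = 1/8·π_0 + 1/8·π_1 + 3/8·π_2 + 1/4·π_3 + 1/8·π_4
  π_1 = 3/8·π_0 + 1/4·π_1 + 1/8·π_2 + 1/8·π_3 + 1/4·π_4
  π_2 = 1/8·π_0 + 1/4·π_1 + 1/4·π_2 + 1/8·π_3 + 1/8·π_4
  π_3 = 1/4·π_0 + 1/4·π_1 + 1/8·π_2 + 1/8·π_3 + 3/8·π_4
  normalize: π_0 + π_1 + π_2 + π_3 + π_4 = 1
Solving the linear system gives exactly π = [81/412, 1019/4532, 793/4532, 505/2266, 819/4532].

π = [0.1966, 0.2248, 0.1750, 0.2229, 0.1807]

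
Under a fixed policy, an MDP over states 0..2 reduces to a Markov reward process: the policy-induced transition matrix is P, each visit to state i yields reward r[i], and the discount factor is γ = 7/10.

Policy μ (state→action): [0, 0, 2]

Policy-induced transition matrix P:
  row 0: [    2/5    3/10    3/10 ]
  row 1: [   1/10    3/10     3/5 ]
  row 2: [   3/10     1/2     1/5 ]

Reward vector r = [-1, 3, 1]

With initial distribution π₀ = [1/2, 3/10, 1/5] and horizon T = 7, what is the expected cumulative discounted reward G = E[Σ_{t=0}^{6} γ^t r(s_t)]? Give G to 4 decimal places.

t=0: π = [0.5000, 0.3000, 0.2000], E[r] = 0.6000, γ^t·E[r] = 0.600000, running G = 0.600000
t=1: π = [0.2900, 0.3400, 0.3700], E[r] = 1.1000, γ^t·E[r] = 0.770000, running G = 1.370000
t=2: π = [0.2610, 0.3740, 0.3650], E[r] = 1.2260, γ^t·E[r] = 0.600740, running G = 1.970740
t=3: π = [0.2513, 0.3730, 0.3757], E[r] = 1.2434, γ^t·E[r] = 0.426486, running G = 2.397226
t=4: π = [0.2505, 0.3751, 0.3743], E[r] = 1.2492, γ^t·E[r] = 0.299938, running G = 2.697164
t=5: π = [0.2500, 0.3749, 0.3751], E[r] = 1.2497, γ^t·E[r] = 0.210034, running G = 2.907198
t=6: π = [0.2500, 0.3750, 0.3749], E[r] = 1.2500, γ^t·E[r] = 0.147059, running G = 3.054257

G = 3.0543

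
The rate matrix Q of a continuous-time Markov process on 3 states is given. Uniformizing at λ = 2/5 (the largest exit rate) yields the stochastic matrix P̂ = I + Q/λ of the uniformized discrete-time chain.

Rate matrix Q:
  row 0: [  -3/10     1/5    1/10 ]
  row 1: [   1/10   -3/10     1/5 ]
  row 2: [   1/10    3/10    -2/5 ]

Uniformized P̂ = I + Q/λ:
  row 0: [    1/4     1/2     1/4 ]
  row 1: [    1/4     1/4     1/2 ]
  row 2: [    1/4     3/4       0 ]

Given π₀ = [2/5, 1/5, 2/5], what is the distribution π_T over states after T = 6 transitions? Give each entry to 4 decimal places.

t=0: π = [0.4000, 0.2000, 0.4000]
t=1: π = [0.2500, 0.5500, 0.2000]
t=2: π = [0.2500, 0.4125, 0.3375]
t=3: π = [0.2500, 0.4813, 0.2688]
t=4: π = [0.2500, 0.4469, 0.3031]
t=5: π = [0.2500, 0.4641, 0.2859]
t=6: π = [0.2500, 0.4555, 0.2945]

π = [0.2500, 0.4555, 0.2945]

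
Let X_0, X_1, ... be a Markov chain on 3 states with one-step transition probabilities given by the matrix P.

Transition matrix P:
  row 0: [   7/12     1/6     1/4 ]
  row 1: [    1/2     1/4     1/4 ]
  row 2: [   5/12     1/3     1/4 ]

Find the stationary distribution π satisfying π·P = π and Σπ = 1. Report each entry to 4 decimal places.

Balance equations π_j = Σ_i π_i·P[i][j]:
  π_0 = 7/12·π_0 + 1/2·π_1 + 5/12·π_2
  π_1 = 1/6·π_0 + 1/4·π_1 + 1/3·π_2
  normalize: π_0 + π_1 + π_2 = 1
Solving the linear system gives exactly π = [23/44, 5/22, 1/4].

π = [0.5227, 0.2273, 0.2500]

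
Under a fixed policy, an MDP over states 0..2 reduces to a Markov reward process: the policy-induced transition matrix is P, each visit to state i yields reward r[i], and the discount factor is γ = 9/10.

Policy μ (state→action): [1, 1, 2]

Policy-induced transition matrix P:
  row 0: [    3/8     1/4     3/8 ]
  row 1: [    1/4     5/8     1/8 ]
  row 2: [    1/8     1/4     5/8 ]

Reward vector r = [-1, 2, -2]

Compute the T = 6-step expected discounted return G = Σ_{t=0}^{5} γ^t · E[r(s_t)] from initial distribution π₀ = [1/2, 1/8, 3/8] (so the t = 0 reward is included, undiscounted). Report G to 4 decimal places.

t=0: π = [0.5000, 0.1250, 0.3750], E[r] = -1.0000, γ^t·E[r] = -1.000000, running G = -1.000000
t=1: π = [0.2656, 0.2969, 0.4375], E[r] = -0.5469, γ^t·E[r] = -0.492188, running G = -1.492188
t=2: π = [0.2285, 0.3613, 0.4102], E[r] = -0.3262, γ^t·E[r] = -0.264199, running G = -1.756387
t=3: π = [0.2273, 0.3855, 0.3872], E[r] = -0.2307, γ^t·E[r] = -0.168190, running G = -1.924576
t=4: π = [0.2300, 0.3946, 0.3754], E[r] = -0.1917, γ^t·E[r] = -0.125802, running G = -2.050378
t=5: π = [0.2318, 0.3980, 0.3702], E[r] = -0.1763, γ^t·E[r] = -0.104124, running G = -2.154502

G = -2.1545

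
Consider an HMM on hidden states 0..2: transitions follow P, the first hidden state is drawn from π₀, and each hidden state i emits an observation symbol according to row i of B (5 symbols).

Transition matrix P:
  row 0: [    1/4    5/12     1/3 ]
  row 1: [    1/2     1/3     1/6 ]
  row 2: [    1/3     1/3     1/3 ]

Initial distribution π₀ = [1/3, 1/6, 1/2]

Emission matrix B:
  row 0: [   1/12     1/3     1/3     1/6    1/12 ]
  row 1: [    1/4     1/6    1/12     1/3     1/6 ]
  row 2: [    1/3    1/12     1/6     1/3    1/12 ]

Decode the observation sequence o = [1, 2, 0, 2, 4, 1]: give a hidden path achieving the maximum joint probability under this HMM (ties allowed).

path = [0, 0, 1, 0, 1, 0]

t=0: δ = [1.111e-01, 2.778e-02, 4.167e-02]  (obs o_0=1)
t=1: δ = [9.259e-03, 3.858e-03, 6.173e-03]  ψ = [0, 0, 0]  (obs o_1=2)
t=2: δ = [1.929e-04, 9.645e-04, 1.029e-03]  ψ = [0, 0, 0]  (obs o_2=0)
t=3: δ = [1.608e-04, 2.858e-05, 5.716e-05]  ψ = [1, 2, 2]  (obs o_3=2)
t=4: δ = [3.349e-06, 1.116e-05, 4.465e-06]  ψ = [0, 0, 0]  (obs o_4=4)
t=5: δ = [1.861e-06, 6.202e-07, 1.550e-07]  ψ = [1, 1, 1]  (obs o_5=1)
backtrack: best end state = 0; path = [0, 0, 1, 0, 1, 0]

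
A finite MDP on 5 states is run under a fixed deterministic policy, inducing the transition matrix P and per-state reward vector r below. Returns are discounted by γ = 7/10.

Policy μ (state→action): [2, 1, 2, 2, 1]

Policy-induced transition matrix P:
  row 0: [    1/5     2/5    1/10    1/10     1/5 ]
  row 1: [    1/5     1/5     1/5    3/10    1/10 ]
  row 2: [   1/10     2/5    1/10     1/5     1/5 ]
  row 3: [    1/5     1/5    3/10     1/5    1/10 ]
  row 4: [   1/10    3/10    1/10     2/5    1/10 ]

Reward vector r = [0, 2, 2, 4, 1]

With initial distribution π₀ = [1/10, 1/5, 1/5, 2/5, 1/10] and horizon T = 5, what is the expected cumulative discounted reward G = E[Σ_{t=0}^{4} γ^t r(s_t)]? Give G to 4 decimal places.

t=0: π = [0.1000, 0.2000, 0.2000, 0.4000, 0.1000], E[r] = 2.5000, γ^t·E[r] = 2.500000, running G = 2.500000
t=1: π = [0.1700, 0.2700, 0.2000, 0.2300, 0.1300], E[r] = 1.9900, γ^t·E[r] = 1.393000, running G = 3.893000
t=2: π = [0.1670, 0.2870, 0.1730, 0.2360, 0.1370], E[r] = 2.0010, γ^t·E[r] = 0.980490, running G = 4.873490
t=3: π = [0.1690, 0.2817, 0.1759, 0.2394, 0.1340], E[r] = 2.0068, γ^t·E[r] = 0.688332, running G = 5.561822
t=4: π = [0.1690, 0.2824, 0.1761, 0.2381, 0.1345], E[r] = 2.0036, γ^t·E[r] = 0.481072, running G = 6.042894

G = 6.0429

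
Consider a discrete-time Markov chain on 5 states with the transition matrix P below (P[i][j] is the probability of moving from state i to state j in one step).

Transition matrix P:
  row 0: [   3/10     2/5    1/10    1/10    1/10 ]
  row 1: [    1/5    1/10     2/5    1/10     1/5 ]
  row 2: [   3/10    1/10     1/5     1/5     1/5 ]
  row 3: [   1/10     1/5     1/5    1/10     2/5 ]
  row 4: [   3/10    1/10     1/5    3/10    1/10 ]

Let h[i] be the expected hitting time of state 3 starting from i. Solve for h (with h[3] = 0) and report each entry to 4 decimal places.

h = [6.7154, 6.4282, 5.9164, 0.0000, 5.3786]

First-step conditioning: h[3] = 0; for i ≠ 3, h[i] = 1 + Σ_k P[i][k]·h[k].
  h[0] = 1 + 3/10·h[0] + 2/5·h[1] + 1/10·h[2] + 1/10·h[4]
  h[1] = 1 + 1/5·h[0] + 1/10·h[1] + 2/5·h[2] + 1/5·h[4]
  h[2] = 1 + 3/10·h[0] + 1/10·h[1] + 1/5·h[2] + 1/5·h[4]
  h[4] = 1 + 3/10·h[0] + 1/10·h[1] + 1/5·h[2] + 1/10·h[4]
Solving the 4×4 linear system over states ≠ 3 gives exactly h = [2572/383, 2462/383, 2266/383, 0, 2060/383] (h[3] = 0 is the target).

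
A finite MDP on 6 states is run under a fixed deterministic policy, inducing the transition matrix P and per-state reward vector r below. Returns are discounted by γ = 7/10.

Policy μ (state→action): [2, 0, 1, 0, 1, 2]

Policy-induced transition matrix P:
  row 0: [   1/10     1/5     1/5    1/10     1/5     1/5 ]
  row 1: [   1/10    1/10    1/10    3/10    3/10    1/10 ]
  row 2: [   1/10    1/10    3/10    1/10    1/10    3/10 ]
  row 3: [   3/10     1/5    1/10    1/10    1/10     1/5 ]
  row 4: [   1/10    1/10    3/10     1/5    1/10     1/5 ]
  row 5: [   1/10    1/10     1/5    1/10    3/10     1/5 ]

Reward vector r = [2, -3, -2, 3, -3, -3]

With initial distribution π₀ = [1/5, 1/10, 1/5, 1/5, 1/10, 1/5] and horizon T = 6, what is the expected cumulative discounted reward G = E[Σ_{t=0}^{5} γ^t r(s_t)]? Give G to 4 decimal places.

G = -3.1154

t=0: π = [0.2000, 0.1000, 0.2000, 0.2000, 0.1000, 0.2000], E[r] = -0.6000, γ^t·E[r] = -0.600000, running G = -0.600000
t=1: π = [0.1400, 0.1400, 0.2000, 0.1300, 0.1800, 0.2100], E[r] = -1.3200, γ^t·E[r] = -0.924000, running G = -1.524000
t=2: π = [0.1260, 0.1270, 0.2110, 0.1460, 0.1840, 0.2060], E[r] = -1.2830, γ^t·E[r] = -0.628670, running G = -2.152670
t=3: π = [0.1292, 0.1272, 0.2122, 0.1438, 0.1792, 0.2084], E[r] = -1.2790, γ^t·E[r] = -0.438697, running G = -2.591367
t=4: π = [0.1288, 0.1273, 0.2120, 0.1434, 0.1800, 0.2085], E[r] = -1.2840, γ^t·E[r] = -0.308288, running G = -2.899655
t=5: π = [0.1287, 0.1272, 0.2121, 0.1435, 0.1800, 0.2085], E[r] = -1.2837, γ^t·E[r] = -0.215754, running G = -3.115409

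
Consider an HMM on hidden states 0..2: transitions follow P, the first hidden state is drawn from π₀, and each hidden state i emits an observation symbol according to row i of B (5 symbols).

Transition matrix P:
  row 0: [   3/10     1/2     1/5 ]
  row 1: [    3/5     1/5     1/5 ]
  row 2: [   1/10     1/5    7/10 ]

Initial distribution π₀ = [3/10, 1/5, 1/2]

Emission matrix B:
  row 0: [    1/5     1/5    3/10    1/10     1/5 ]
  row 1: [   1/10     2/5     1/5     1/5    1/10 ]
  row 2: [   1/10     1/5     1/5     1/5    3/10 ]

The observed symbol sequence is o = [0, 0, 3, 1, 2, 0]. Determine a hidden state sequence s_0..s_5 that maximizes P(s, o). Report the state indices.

t=0: δ = [6.000e-02, 2.000e-02, 5.000e-02]  (obs o_0=0)
t=1: δ = [3.600e-03, 3.000e-03, 3.500e-03]  ψ = [0, 0, 2]  (obs o_1=0)
t=2: δ = [1.800e-04, 3.600e-04, 4.900e-04]  ψ = [1, 0, 2]  (obs o_2=3)
t=3: δ = [4.320e-05, 3.920e-05, 6.860e-05]  ψ = [1, 2, 2]  (obs o_3=1)
t=4: δ = [7.056e-06, 4.320e-06, 9.604e-06]  ψ = [1, 0, 2]  (obs o_4=2)
t=5: δ = [5.184e-07, 3.528e-07, 6.723e-07]  ψ = [1, 0, 2]  (obs o_5=0)
backtrack: best end state = 2; path = [2, 2, 2, 2, 2, 2]

path = [2, 2, 2, 2, 2, 2]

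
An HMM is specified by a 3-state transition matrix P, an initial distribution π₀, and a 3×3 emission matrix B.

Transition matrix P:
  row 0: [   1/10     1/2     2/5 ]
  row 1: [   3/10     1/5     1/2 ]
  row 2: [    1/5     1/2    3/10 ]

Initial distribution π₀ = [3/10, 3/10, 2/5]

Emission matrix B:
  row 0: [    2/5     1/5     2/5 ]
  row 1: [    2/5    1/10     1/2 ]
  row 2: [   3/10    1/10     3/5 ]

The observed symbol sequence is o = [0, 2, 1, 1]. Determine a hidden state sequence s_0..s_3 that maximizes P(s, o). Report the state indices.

path = [1, 2, 1, 0]

t=0: δ = [1.200e-01, 1.200e-01, 1.200e-01]  (obs o_0=0)
t=1: δ = [1.440e-02, 3.000e-02, 3.600e-02]  ψ = [1, 0, 1]  (obs o_1=2)
t=2: δ = [1.800e-03, 1.800e-03, 1.500e-03]  ψ = [1, 2, 1]  (obs o_2=1)
t=3: δ = [1.080e-04, 9.000e-05, 9.000e-05]  ψ = [1, 0, 1]  (obs o_3=1)
backtrack: best end state = 0; path = [1, 2, 1, 0]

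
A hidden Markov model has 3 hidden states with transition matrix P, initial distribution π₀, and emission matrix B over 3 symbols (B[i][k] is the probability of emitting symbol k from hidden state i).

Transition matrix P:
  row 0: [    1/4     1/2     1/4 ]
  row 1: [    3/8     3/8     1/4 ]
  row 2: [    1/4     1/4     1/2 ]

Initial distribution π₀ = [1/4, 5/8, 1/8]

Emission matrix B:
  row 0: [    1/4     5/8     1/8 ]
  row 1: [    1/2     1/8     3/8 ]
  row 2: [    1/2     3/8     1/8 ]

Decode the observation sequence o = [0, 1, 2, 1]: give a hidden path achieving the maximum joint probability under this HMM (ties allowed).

path = [1, 0, 1, 0]

t=0: δ = [6.250e-02, 3.125e-01, 6.250e-02]  (obs o_0=0)
t=1: δ = [7.324e-02, 1.465e-02, 2.930e-02]  ψ = [1, 1, 1]  (obs o_1=1)
t=2: δ = [2.289e-03, 1.373e-02, 2.289e-03]  ψ = [0, 0, 0]  (obs o_2=2)
t=3: δ = [3.219e-03, 6.437e-04, 1.287e-03]  ψ = [1, 1, 1]  (obs o_3=1)
backtrack: best end state = 0; path = [1, 0, 1, 0]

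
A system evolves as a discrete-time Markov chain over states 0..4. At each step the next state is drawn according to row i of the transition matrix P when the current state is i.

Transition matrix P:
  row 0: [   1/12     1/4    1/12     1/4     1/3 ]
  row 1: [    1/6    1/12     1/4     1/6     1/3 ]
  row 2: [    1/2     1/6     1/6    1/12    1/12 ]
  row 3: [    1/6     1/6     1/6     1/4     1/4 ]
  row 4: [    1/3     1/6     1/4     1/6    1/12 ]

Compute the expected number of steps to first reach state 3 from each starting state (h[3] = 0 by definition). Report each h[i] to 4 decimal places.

First-step conditioning: h[3] = 0; for i ≠ 3, h[i] = 1 + Σ_k P[i][k]·h[k].
  h[0] = 1 + 1/12·h[0] + 1/4·h[1] + 1/12·h[2] + 1/3·h[4]
  h[1] = 1 + 1/6·h[0] + 1/12·h[1] + 1/4·h[2] + 1/3·h[4]
  h[2] = 1 + 1/2·h[0] + 1/6·h[1] + 1/6·h[2] + 1/12·h[4]
  h[4] = 1 + 1/3·h[0] + 1/6·h[1] + 1/4·h[2] + 1/12·h[4]
Solving the 4×4 linear system over states ≠ 3 gives exactly h = [9672/1811, 10572/1811, 11136/1811, 0, 10452/1811] (h[3] = 0 is the target).

h = [5.3407, 5.8377, 6.1491, 0.0000, 5.7714]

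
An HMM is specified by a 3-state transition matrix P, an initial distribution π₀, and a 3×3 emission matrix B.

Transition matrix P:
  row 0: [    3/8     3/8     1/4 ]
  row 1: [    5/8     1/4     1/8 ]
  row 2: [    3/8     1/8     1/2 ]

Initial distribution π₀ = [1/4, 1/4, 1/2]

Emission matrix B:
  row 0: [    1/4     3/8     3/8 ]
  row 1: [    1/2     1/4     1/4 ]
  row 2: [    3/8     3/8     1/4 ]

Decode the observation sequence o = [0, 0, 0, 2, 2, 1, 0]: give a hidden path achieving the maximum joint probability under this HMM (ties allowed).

path = [2, 2, 2, 0, 1, 0, 1]

t=0: δ = [6.250e-02, 1.250e-01, 1.875e-01]  (obs o_0=0)
t=1: δ = [1.953e-02, 1.562e-02, 3.516e-02]  ψ = [1, 1, 2]  (obs o_1=0)
t=2: δ = [3.296e-03, 3.662e-03, 6.592e-03]  ψ = [2, 0, 2]  (obs o_2=0)
t=3: δ = [9.270e-04, 3.090e-04, 8.240e-04]  ψ = [2, 0, 2]  (obs o_3=2)
t=4: δ = [1.304e-04, 8.690e-05, 1.030e-04]  ψ = [0, 0, 2]  (obs o_4=2)
t=5: δ = [2.037e-05, 1.222e-05, 1.931e-05]  ψ = [1, 0, 2]  (obs o_5=1)
t=6: δ = [1.910e-06, 3.819e-06, 3.621e-06]  ψ = [0, 0, 2]  (obs o_6=0)
backtrack: best end state = 1; path = [2, 2, 2, 0, 1, 0, 1]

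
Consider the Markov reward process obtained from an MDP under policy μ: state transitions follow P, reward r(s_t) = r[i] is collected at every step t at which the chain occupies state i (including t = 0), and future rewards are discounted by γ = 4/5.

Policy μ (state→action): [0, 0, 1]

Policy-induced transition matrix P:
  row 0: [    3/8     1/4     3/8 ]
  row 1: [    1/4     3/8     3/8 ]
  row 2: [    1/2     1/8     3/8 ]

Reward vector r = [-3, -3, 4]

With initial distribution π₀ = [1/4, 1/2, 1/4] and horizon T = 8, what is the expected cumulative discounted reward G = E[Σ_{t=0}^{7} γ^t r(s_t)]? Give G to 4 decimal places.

t=0: π = [0.2500, 0.5000, 0.2500], E[r] = -1.2500, γ^t·E[r] = -1.250000, running G = -1.250000
t=1: π = [0.3438, 0.2813, 0.3750], E[r] = -0.3750, γ^t·E[r] = -0.300000, running G = -1.550000
t=2: π = [0.3867, 0.2383, 0.3750], E[r] = -0.3750, γ^t·E[r] = -0.240000, running G = -1.790000
t=3: π = [0.3921, 0.2329, 0.3750], E[r] = -0.3750, γ^t·E[r] = -0.192000, running G = -1.982000
t=4: π = [0.3928, 0.2322, 0.3750], E[r] = -0.3750, γ^t·E[r] = -0.153600, running G = -2.135600
t=5: π = [0.3928, 0.2322, 0.3750], E[r] = -0.3750, γ^t·E[r] = -0.122880, running G = -2.258480
t=6: π = [0.3929, 0.2321, 0.3750], E[r] = -0.3750, γ^t·E[r] = -0.098304, running G = -2.356784
t=7: π = [0.3929, 0.2321, 0.3750], E[r] = -0.3750, γ^t·E[r] = -0.078643, running G = -2.435427

G = -2.4354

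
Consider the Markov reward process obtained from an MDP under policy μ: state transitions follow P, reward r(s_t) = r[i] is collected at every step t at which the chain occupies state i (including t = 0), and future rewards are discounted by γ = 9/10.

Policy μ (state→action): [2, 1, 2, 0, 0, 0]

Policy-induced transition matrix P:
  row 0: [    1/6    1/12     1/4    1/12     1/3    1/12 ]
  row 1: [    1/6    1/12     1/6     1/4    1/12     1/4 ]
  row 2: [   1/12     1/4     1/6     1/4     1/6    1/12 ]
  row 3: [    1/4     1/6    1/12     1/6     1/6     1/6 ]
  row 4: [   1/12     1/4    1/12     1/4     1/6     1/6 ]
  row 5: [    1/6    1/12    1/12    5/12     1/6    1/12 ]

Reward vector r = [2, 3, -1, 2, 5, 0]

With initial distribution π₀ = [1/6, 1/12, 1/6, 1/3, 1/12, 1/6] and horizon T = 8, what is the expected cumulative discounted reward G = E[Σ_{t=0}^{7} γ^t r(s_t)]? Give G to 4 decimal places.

G = 10.9707

t=0: π = [0.1667, 0.0833, 0.1667, 0.3333, 0.0833, 0.1667], E[r] = 1.5000, γ^t·E[r] = 1.500000, running G = 1.500000
t=1: π = [0.1736, 0.1528, 0.1319, 0.2222, 0.1875, 0.1319], E[r] = 2.0556, γ^t·E[r] = 1.850000, running G = 3.350000
t=2: π = [0.1586, 0.1551, 0.1360, 0.2245, 0.1829, 0.1429], E[r] = 2.0098, γ^t·E[r] = 1.627969, running G = 4.977969
t=3: π = [0.1588, 0.1552, 0.1340, 0.2287, 0.1802, 0.1431], E[r] = 2.0074, γ^t·E[r] = 1.463379, running G = 6.441348
t=4: π = [0.1595, 0.1548, 0.1339, 0.2283, 0.1802, 0.1433], E[r] = 2.0071, γ^t·E[r] = 1.316870, running G = 7.758217
t=5: π = [0.1595, 0.1547, 0.1340, 0.2283, 0.1804, 0.1432], E[r] = 2.0075, γ^t·E[r] = 1.185419, running G = 8.943637
t=6: π = [0.1595, 0.1547, 0.1340, 0.2283, 0.1804, 0.1432], E[r] = 2.0076, γ^t·E[r] = 1.066896, running G = 10.010533
t=7: π = [0.1595, 0.1547, 0.1340, 0.2283, 0.1804, 0.1432], E[r] = 2.0075, γ^t·E[r] = 0.960194, running G = 10.970727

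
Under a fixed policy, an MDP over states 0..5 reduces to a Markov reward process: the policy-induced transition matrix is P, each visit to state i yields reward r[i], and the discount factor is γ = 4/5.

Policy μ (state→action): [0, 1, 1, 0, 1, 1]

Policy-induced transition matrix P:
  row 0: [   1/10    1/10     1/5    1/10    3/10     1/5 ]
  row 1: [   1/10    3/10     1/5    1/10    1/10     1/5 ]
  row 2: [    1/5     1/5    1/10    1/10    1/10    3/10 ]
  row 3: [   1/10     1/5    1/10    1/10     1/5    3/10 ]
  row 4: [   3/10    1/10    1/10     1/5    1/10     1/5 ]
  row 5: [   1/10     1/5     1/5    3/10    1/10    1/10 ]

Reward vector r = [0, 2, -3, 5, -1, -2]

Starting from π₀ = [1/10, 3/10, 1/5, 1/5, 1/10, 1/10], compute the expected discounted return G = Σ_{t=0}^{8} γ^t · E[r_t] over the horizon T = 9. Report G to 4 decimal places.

t=0: π = [0.1000, 0.3000, 0.2000, 0.2000, 0.1000, 0.1000], E[r] = 0.7000, γ^t·E[r] = 0.700000, running G = 0.700000
t=1: π = [0.1400, 0.2100, 0.1500, 0.1300, 0.1400, 0.2300], E[r] = 0.0200, γ^t·E[r] = 0.016000, running G = 0.716000
t=2: π = [0.1430, 0.1930, 0.1580, 0.1600, 0.1410, 0.2050], E[r] = 0.1610, γ^t·E[r] = 0.103040, running G = 0.819040
t=3: π = [0.1440, 0.1909, 0.1541, 0.1551, 0.1446, 0.2113], E[r] = 0.1278, γ^t·E[r] = 0.065434, running G = 0.884474
t=4: π = [0.1443, 0.1902, 0.1546, 0.1567, 0.1443, 0.2098], E[r] = 0.1363, γ^t·E[r] = 0.055833, running G = 0.940306
t=5: π = [0.1443, 0.1902, 0.1544, 0.1564, 0.1445, 0.2102], E[r] = 0.1341, γ^t·E[r] = 0.043945, running G = 0.984251
t=6: π = [0.1444, 0.1901, 0.1545, 0.1565, 0.1445, 0.2101], E[r] = 0.1347, γ^t·E[r] = 0.035299, running G = 1.019550
t=7: π = [0.1443, 0.1901, 0.1545, 0.1565, 0.1445, 0.2101], E[r] = 0.1345, γ^t·E[r] = 0.028210, running G = 1.047760
t=8: π = [0.1443, 0.1901, 0.1545, 0.1565, 0.1445, 0.2101], E[r] = 0.1345, γ^t·E[r] = 0.022574, running G = 1.070334

G = 1.0703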